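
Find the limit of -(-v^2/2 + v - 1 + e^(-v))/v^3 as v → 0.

Direct substitution gives 0/0.
Apply L'Hôpital: lim (-v + 1 - e^(-v))/(-3*v^2), still 0/0.
Apply L'Hôpital: lim (-1 + e^(-v))/(-6*v), still 0/0.
After 3 applications of L'Hôpital's rule the quotient is (-e^(-v))/(-6); substituting v = 0 gives 1/6.

1/6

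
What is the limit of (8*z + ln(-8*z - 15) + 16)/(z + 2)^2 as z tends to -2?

-32

Direct substitution gives 0/0.
Apply L'Hôpital: lim (8 - 8/(-8*z - 15))/(2*z + 4), still 0/0.
After 2 applications of L'Hôpital's rule the quotient is (-64/(-8*z - 15)^2)/(2); substituting z = -2 gives -32.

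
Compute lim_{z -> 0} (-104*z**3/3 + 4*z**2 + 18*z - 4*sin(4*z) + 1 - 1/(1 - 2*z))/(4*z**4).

-4

Substitution gives 0/0 (the numerator vanishes to order 4).
Expand each term to order z^4: the coefficient of z^4 in −1/(1 - 2z) is -16 and in -4·sin(4z) is 0.
Lower-order terms cancel with the polynomial part, so the numerator is (-16)·z^4 + o(z^4), and the limit is (-16)/(4) = -4.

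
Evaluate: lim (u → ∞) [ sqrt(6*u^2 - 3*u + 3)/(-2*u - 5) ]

-√(6)/2

For large |u|, √(6*u^2 - 3*u + 3) ≈ √6·|u| and the denominator ≈ -2u.
Since u → +∞, |u| = u, giving √6/(-2) = -√(6)/2.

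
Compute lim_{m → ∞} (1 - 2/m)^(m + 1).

Let L be the limit and take ln: ln L = lim (m + 1)·ln(1 - 2/m) = lim (m + 1)·(-2/m + O(1/m²)) = -2.
Hence L = e^(-2).

e^(-2)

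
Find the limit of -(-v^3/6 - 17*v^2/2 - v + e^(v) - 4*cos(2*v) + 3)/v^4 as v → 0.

21/8

Substitution gives 0/0 (the numerator vanishes to order 4).
Expand each term to order v^4: the coefficient of v^4 in e^(v) is 1/24 and in -4·cos(2v) is -8/3.
Lower-order terms cancel with the polynomial part, so the numerator is (-21/8)·v^4 + o(v^4), and the limit is (-21/8)/(-1) = 21/8.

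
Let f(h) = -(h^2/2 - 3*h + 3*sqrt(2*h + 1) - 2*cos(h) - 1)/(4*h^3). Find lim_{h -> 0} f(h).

Substitution gives 0/0 (the numerator vanishes to order 3).
Expand each term to order h^3: the coefficient of h^3 in -2·cos(h) is 0 and in 3·√(1 + 2h) is 3/2.
Lower-order terms cancel with the polynomial part, so the numerator is (3/2)·h^3 + o(h^3), and the limit is (3/2)/(-4) = -3/8.

-3/8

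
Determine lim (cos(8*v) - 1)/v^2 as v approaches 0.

-32

Direct substitution gives 0/0.
Apply L'Hôpital: lim (-8*sin(8*v))/(2*v), still 0/0.
After 2 applications of L'Hôpital's rule the quotient is (-64*cos(8*v))/(2); substituting v = 0 gives -32.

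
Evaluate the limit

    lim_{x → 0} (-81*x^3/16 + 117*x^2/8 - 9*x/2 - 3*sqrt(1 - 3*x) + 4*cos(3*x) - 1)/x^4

Substitution gives 0/0 (the numerator vanishes to order 4).
Expand each term to order x^4: the coefficient of x^4 in -3·√(1 - 3x) is 1215/128 and in 4·cos(3x) is 27/2.
Lower-order terms cancel with the polynomial part, so the numerator is (2943/128)·x^4 + o(x^4), and the limit is (2943/128)/(1) = 2943/128.

2943/128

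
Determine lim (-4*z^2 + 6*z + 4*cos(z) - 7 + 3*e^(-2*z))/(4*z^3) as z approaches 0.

-1

Substitution gives 0/0 (the numerator vanishes to order 3).
Expand each term to order z^3: the coefficient of z^3 in 3·e^(-2z) is -4 and in 4·cos(z) is 0.
Lower-order terms cancel with the polynomial part, so the numerator is (-4)·z^3 + o(z^3), and the limit is (-4)/(4) = -1.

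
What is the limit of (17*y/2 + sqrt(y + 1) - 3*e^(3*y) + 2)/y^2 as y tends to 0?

-109/8

Substitution gives 0/0; apply L'Hôpital's rule 2 times.
After differentiating numerator and denominator 2 times the quotient is (-27*e^(3*y) - 1/(4*(y + 1)^(3/2)))/(2); at y = 0 this is -109/8.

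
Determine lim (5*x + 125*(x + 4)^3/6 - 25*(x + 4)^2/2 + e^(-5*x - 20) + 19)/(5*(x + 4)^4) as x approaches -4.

125/24

Direct substitution gives 0/0.
Apply L'Hôpital: lim (-25*x + 125*(x + 4)^2/2 - 5*e^(-5*x - 20) - 95)/(20*(x + 4)^3), still 0/0.
Apply L'Hôpital: lim (125*x + 25*e^(-5*x - 20) + 475)/(60*(x + 4)^2), still 0/0.
Apply L'Hôpital: lim (125 - 125*e^(-5*x - 20))/(120*x + 480), still 0/0.
After 4 applications of L'Hôpital's rule the quotient is (625*e^(-5*x - 20))/(120); substituting x = -4 gives 125/24.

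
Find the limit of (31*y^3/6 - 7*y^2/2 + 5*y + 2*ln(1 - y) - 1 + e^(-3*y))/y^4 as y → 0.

23/8

Substitution gives 0/0; apply L'Hôpital's rule 4 times.
After differentiating numerator and denominator 4 times the quotient is (81*e^(-3*y) - 12/(y - 1)^4)/(24); at y = 0 this is 23/8.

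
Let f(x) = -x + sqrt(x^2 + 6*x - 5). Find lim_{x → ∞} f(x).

An ∞ − ∞ form. Rationalising with the conjugate, the difference becomes (6x - 5) / (√(x^2 + 6*x - 5) + x).
For large x the denominator behaves like 2·x, so the quotient tends to 6/2 = 3.

3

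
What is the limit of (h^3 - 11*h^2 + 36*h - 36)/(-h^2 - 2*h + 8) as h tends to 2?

Since h = 2 makes numerator and denominator zero, (h - 2) divides both.
Cancelling it gives (h^2 - 9*h + 18)/(-h - 4); now plug in h = 2 to get -2/3.

-2/3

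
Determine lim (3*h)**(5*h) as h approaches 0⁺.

Base → 0⁺ and exponent → 0⁺: a 0^0 form.
Take logs: 5h·ln(3h). This is 0·(−∞); rewriting as ln(3h)/(1/(5h)) and applying L'Hôpital gives 0.
Hence the limit is e^0 = 1.

1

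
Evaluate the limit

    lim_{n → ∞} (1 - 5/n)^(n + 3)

e^(-5)

The base → 1 and the exponent → ∞: a 1^∞ form.
Take logarithms: (n + 3)·ln(1 - 5/n). Since ln(1+u) ~ u for small u, this behaves like (n)·(-5/n) → -5.
So the limit is e^(-5).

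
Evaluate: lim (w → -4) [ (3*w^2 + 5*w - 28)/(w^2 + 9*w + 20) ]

-19

At w = -4 both the top and bottom vanish — a removable singularity. Factoring out (w + 4) from each leaves (3*w - 7)/(w + 5), which at w = -4 equals -19.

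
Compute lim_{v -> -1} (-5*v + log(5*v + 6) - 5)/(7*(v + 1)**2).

Direct substitution gives 0/0.
Apply L'Hôpital: lim (-5 + 5/(5*v + 6))/(14*v + 14), still 0/0.
After 2 applications of L'Hôpital's rule the quotient is (-25/(5*v + 6)^2)/(14); substituting v = -1 gives -25/14.

-25/14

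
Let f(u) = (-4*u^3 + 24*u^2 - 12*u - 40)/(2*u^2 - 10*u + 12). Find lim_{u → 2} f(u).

At u = 2 both the top and bottom vanish — a removable singularity. Factoring out (u - 2) from each leaves (-4*u^2 + 16*u + 20)/(2*u - 6), which at u = 2 equals -18.

-18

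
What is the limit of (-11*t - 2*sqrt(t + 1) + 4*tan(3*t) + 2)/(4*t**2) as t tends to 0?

Substitution gives 0/0; apply L'Hôpital's rule 2 times.
After differentiating numerator and denominator 2 times the quotient is (72*tan(3*t)/cos(3*t)^2 + 1/(2*(t + 1)^(3/2)))/(8); at t = 0 this is 1/16.

1/16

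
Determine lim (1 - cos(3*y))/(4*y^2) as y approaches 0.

Substitution gives 0/0.
Use (1 − cos u)/u² → 1/2 with u = 3y: the limit is 3²/(2·4) = 9/8.

9/8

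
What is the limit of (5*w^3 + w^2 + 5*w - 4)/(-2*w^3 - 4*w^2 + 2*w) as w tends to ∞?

Numerator and denominator both have degree 3.
Dividing every term by w^3, all lower-order terms vanish and the limit is the ratio of leading coefficients, 5/(-2) = -5/2.

-5/2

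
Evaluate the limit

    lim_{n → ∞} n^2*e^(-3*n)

0

Write as n^2/e^{3n}, an ∞/∞ form.
Exponential growth dominates any polynomial, so repeated L'Hôpital (or the standard result) gives 0.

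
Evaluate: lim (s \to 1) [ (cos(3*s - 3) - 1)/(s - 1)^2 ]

Direct substitution gives 0/0.
Apply L'Hôpital: lim (-3*sin(3*s - 3))/(2*s - 2), still 0/0.
After 2 applications of L'Hôpital's rule the quotient is (-9*cos(3*s - 3))/(2); substituting s = 1 gives -9/2.

-9/2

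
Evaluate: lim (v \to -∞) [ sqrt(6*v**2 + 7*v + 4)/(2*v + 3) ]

For large |v|, √(6*v^2 + 7*v + 4) ≈ √6·|v| and the denominator ≈ 2v.
Since v → −∞, |v| = −v, giving −√6/(2) = -√(6)/2.

-√(6)/2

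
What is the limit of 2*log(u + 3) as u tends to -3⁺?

-∞

As u → -3⁺, u + 3 → 0⁺ and ln(u + 3) → −∞.
Multiplying by 2 gives -∞.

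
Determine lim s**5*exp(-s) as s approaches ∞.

0

Write as s^5/e^{1s}, an ∞/∞ form.
Exponential growth dominates any polynomial, so repeated L'Hôpital (or the standard result) gives 0.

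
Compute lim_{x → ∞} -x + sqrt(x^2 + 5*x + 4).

An ∞ − ∞ form. Rationalising with the conjugate, the difference becomes (5x + 4) / (√(x^2 + 5*x + 4) + x).
For large x the denominator behaves like 2·x, so the quotient tends to 5/2 = 5/2.

5/2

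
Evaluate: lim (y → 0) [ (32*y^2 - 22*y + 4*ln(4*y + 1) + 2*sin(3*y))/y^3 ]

Substitution gives 0/0; apply L'Hôpital's rule 3 times.
After differentiating numerator and denominator 3 times the quotient is (-54*cos(3*y) + 512/(4*y + 1)^3)/(6); at y = 0 this is 229/3.

229/3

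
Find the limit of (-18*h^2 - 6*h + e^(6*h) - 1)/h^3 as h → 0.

36

Direct substitution gives 0/0.
Apply L'Hôpital: lim (-36*h + 6*e^(6*h) - 6)/(3*h^2), still 0/0.
Apply L'Hôpital: lim (36*e^(6*h) - 36)/(6*h), still 0/0.
After 3 applications of L'Hôpital's rule the quotient is (216*e^(6*h))/(6); substituting h = 0 gives 36.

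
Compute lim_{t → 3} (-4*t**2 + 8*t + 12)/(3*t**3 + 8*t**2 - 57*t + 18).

-2/9

Since t = 3 makes numerator and denominator zero, (t - 3) divides both.
Cancelling it gives (-4*t - 4)/(3*t^2 + 17*t - 6); now plug in t = 3 to get -2/9.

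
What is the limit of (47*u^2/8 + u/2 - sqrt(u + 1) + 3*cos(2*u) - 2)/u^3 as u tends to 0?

Substitution gives 0/0 (the numerator vanishes to order 3).
Expand each term to order u^3: the coefficient of u^3 in −√(1 + u) is -1/16 and in 3·cos(2u) is 0.
Lower-order terms cancel with the polynomial part, so the numerator is (-1/16)·u^3 + o(u^3), and the limit is (-1/16)/(1) = -1/16.

-1/16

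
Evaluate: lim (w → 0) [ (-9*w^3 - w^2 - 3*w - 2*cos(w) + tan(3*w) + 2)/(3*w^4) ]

-1/36

Substitution gives 0/0 (the numerator vanishes to order 4).
Expand each term to order w^4: the coefficient of w^4 in tan(3w) is 0 and in -2·cos(w) is -1/12.
Lower-order terms cancel with the polynomial part, so the numerator is (-1/12)·w^4 + o(w^4), and the limit is (-1/12)/(3) = -1/36.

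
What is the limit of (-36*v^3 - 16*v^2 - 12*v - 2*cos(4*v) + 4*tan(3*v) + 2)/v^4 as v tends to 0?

-64/3

Substitution gives 0/0; apply L'Hôpital's rule 4 times.
After differentiating numerator and denominator 4 times the quotient is (-512*cos(4*v) + 7776*tan(3*v)^5 + 12960*tan(3*v)^3 + 5184*tan(3*v))/(24); at v = 0 this is -64/3.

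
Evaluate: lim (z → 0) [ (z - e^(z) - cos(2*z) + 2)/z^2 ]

Substitution gives 0/0 (the numerator vanishes to order 2).
Expand each term to order z^2: the coefficient of z^2 in −cos(2z) is 2 and in −e^(z) is -1/2.
Lower-order terms cancel with the polynomial part, so the numerator is (3/2)·z^2 + o(z^2), and the limit is (3/2)/(1) = 3/2.

3/2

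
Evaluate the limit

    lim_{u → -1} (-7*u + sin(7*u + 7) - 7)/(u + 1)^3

Direct substitution gives 0/0.
Apply L'Hôpital: lim (7*cos(7*u + 7) - 7)/(3*(u + 1)^2), still 0/0.
Apply L'Hôpital: lim (-49*sin(7*u + 7))/(6*u + 6), still 0/0.
After 3 applications of L'Hôpital's rule the quotient is (-343*cos(7*u + 7))/(6); substituting u = -1 gives -343/6.

-343/6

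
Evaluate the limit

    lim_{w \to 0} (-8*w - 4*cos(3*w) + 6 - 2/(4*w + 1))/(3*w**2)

Substitution gives 0/0 (the numerator vanishes to order 2).
Expand each term to order w^2: the coefficient of w^2 in -2·1/(1 + 4w) is -32 and in -4·cos(3w) is 18.
Lower-order terms cancel with the polynomial part, so the numerator is (-14)·w^2 + o(w^2), and the limit is (-14)/(3) = -14/3.

-14/3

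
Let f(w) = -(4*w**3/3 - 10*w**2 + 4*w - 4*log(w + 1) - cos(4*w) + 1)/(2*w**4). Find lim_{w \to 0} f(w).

29/6

Substitution gives 0/0 (the numerator vanishes to order 4).
Expand each term to order w^4: the coefficient of w^4 in −cos(4w) is -32/3 and in -4·ln(1 + w) is 1.
Lower-order terms cancel with the polynomial part, so the numerator is (-29/3)·w^4 + o(w^4), and the limit is (-29/3)/(-2) = 29/6.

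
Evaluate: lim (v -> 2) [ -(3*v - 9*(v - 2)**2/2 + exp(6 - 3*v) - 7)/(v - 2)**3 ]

9/2

Direct substitution gives 0/0.
Apply L'Hôpital: lim (-9*v - 3*e^(6 - 3*v) + 21)/(-3*(v - 2)^2), still 0/0.
Apply L'Hôpital: lim (9*e^(6 - 3*v) - 9)/(12 - 6*v), still 0/0.
After 3 applications of L'Hôpital's rule the quotient is (-27*e^(6 - 3*v))/(-6); substituting v = 2 gives 9/2.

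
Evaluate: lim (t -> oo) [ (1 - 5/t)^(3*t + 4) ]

Write it as [(1 - 5/t)^t]^(3) · (1 - 5/t)^(4). The bracketed term tends to e^(-5) and the second factor to 1, so the limit is e^(-15).

e^(-15)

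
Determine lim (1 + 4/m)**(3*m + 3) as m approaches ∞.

e^(12)

Let L be the limit and take ln: ln L = lim (3m + 3)·ln(1 + 4/m) = lim (3m + 3)·(4/m + O(1/m²)) = 12.
Hence L = e^(12).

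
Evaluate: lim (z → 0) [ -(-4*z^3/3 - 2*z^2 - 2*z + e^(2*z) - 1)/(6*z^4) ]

Direct substitution gives 0/0.
Apply L'Hôpital: lim (-4*z^2 - 4*z + 2*e^(2*z) - 2)/(-24*z^3), still 0/0.
Apply L'Hôpital: lim (-8*z + 4*e^(2*z) - 4)/(-72*z^2), still 0/0.
Apply L'Hôpital: lim (8*e^(2*z) - 8)/(-144*z), still 0/0.
After 4 applications of L'Hôpital's rule the quotient is (16*e^(2*z))/(-144); substituting z = 0 gives -1/9.

-1/9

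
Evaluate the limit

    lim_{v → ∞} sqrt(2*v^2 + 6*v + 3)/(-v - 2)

For large |v|, √(2*v^2 + 6*v + 3) ≈ √2·|v| and the denominator ≈ -v.
Since v → +∞, |v| = v, giving √2/(-1) = -√(2).

-√(2)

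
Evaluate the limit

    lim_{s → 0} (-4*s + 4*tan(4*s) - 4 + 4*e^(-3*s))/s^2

Substitution gives 0/0; apply L'Hôpital's rule 2 times.
After differentiating numerator and denominator 2 times the quotient is (128*tan(4*s)/cos(4*s)^2 + 36*e^(-3*s))/(2); at s = 0 this is 18.

18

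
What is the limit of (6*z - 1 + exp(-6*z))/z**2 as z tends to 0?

Direct substitution gives 0/0.
Apply L'Hôpital: lim (6 - 6*e^(-6*z))/(2*z), still 0/0.
After 2 applications of L'Hôpital's rule the quotient is (36*e^(-6*z))/(2); substituting z = 0 gives 18.

18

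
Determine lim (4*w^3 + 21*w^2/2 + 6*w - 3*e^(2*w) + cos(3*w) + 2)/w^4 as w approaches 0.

11/8

Substitution gives 0/0; apply L'Hôpital's rule 4 times.
After differentiating numerator and denominator 4 times the quotient is (-48*e^(2*w) + 81*cos(3*w))/(24); at w = 0 this is 11/8.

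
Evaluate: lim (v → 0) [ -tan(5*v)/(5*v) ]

-1

Substitution gives 0/0.
Since tan(u)/u → 1 as u → 0, tan(5v)/(5v) → 1 and the limit is 5/(-5) = -1.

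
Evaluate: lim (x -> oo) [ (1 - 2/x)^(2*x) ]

Write it as [(1 - 2/x)^x]^(2) · (1 - 2/x)^(0). The bracketed term tends to e^(-2) and the second factor to 1, so the limit is e^(-4).

e^(-4)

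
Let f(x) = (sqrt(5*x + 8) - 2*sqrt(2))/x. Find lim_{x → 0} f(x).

A 0/0 form; rationalise with √(8 + 5x) + √8. This collapses the numerator to 5x, leaving 5/(√(8 + 5x) + √8) → 5/(2√8) = 5*√(2)/8.

5*√(2)/8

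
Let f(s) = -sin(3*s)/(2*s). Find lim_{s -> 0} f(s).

Substitution gives 0/0.
Write it as (3/(-2))·sin(3s)/(3s); since sin(u)/u → 1, the limit is -3/2.

-3/2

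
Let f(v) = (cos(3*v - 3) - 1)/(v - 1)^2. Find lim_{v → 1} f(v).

-9/2

Direct substitution gives 0/0.
Apply L'Hôpital: lim (-3*sin(3*v - 3))/(2*v - 2), still 0/0.
After 2 applications of L'Hôpital's rule the quotient is (-9*cos(3*v - 3))/(2); substituting v = 1 gives -9/2.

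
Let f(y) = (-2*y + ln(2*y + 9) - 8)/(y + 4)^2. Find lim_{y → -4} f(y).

Direct substitution gives 0/0.
Apply L'Hôpital: lim (-2 + 2/(2*y + 9))/(2*y + 8), still 0/0.
After 2 applications of L'Hôpital's rule the quotient is (-4/(2*y + 9)^2)/(2); substituting y = -4 gives -2.

-2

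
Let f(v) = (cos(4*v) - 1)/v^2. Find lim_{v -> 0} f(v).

Direct substitution gives 0/0.
Apply L'Hôpital: lim (-4*sin(4*v))/(2*v), still 0/0.
After 2 applications of L'Hôpital's rule the quotient is (-16*cos(4*v))/(2); substituting v = 0 gives -8.

-8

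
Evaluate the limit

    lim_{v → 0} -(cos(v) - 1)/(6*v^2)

1/12

Direct substitution gives 0/0.
Apply L'Hôpital: lim (-sin(v))/(-12*v), still 0/0.
After 2 applications of L'Hôpital's rule the quotient is (-cos(v))/(-12); substituting v = 0 gives 1/12.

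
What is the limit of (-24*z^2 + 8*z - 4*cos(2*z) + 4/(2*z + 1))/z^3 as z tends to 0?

-32

Substitution gives 0/0 (the numerator vanishes to order 3).
Expand each term to order z^3: the coefficient of z^3 in 4·1/(1 + 2z) is -32 and in -4·cos(2z) is 0.
Lower-order terms cancel with the polynomial part, so the numerator is (-32)·z^3 + o(z^3), and the limit is (-32)/(1) = -32.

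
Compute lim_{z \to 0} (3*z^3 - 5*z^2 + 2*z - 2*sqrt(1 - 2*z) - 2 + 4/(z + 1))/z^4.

21/4

Substitution gives 0/0; apply L'Hôpital's rule 4 times.
After differentiating numerator and denominator 4 times the quotient is (96/(z + 1)^5 + 30/(1 - 2*z)^(7/2))/(24); at z = 0 this is 21/4.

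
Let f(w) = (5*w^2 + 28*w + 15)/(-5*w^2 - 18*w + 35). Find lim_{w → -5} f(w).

-11/16

Direct substitution gives 0/0, so factor. Both numerator and denominator have (w + 5) as a factor.
After cancelling, the expression reduces to (5*w + 3)/(7 - 5*w).
Substituting w = -5 gives -11/16.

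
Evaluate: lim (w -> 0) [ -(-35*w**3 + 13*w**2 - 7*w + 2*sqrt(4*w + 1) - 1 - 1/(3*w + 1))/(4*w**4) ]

Substitution gives 0/0; apply L'Hôpital's rule 4 times.
After differentiating numerator and denominator 4 times the quotient is (-480/(4*w + 1)^(7/2) - 1944/(3*w + 1)^5)/(-96); at w = 0 this is 101/4.

101/4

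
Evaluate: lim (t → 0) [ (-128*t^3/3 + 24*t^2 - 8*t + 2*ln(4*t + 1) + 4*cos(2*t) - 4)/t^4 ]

-376/3

Substitution gives 0/0 (the numerator vanishes to order 4).
Expand each term to order t^4: the coefficient of t^4 in 2·ln(1 + 4t) is -128 and in 4·cos(2t) is 8/3.
Lower-order terms cancel with the polynomial part, so the numerator is (-376/3)·t^4 + o(t^4), and the limit is (-376/3)/(1) = -376/3.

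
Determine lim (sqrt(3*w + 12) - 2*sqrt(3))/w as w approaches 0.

Substitution gives 0/0. Multiply numerator and denominator by the conjugate √(12 + 3w) + √12.
The numerator becomes (12 + 3w) − 12 = 3w, so the expression simplifies to 3/(√(12 + 3w) + √12).
Letting w → 0 gives 3/(2√12) = √(3)/4.

√(3)/4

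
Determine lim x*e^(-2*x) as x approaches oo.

Write as x^1/e^{2x}, an ∞/∞ form.
Exponential growth dominates any polynomial, so repeated L'Hôpital (or the standard result) gives 0.

0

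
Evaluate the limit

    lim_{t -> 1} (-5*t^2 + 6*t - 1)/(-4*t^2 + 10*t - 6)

Since t = 1 makes numerator and denominator zero, (t - 1) divides both.
Cancelling it gives (1 - 5*t)/(6 - 4*t); now plug in t = 1 to get -2.

-2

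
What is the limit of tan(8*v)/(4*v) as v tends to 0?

Substitution gives 0/0.
Since tan(u)/u → 1 as u → 0, tan(8v)/(8v) → 1 and the limit is 8/4 = 2.

2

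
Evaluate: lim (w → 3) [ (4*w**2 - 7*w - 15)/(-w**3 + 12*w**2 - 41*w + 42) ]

17/4

Direct substitution gives 0/0, so factor. Both numerator and denominator have (w - 3) as a factor.
After cancelling, the expression reduces to (4*w + 5)/(-w^2 + 9*w - 14).
Substituting w = 3 gives 17/4.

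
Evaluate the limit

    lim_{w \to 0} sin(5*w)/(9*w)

Substitution gives 0/0.
Write it as (5/9)·sin(5w)/(5w); since sin(u)/u → 1, the limit is 5/9.

5/9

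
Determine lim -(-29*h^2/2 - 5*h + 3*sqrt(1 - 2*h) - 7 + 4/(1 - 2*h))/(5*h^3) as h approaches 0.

Substitution gives 0/0; apply L'Hôpital's rule 3 times.
After differentiating numerator and denominator 3 times the quotient is (192/(1 - 2*h)^4 - 9*(2*h - 1)^4/(1 - 2*h)^(13/2))/(-30); at h = 0 this is -61/10.

-61/10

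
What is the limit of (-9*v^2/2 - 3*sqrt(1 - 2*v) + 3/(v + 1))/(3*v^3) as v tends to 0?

-1/2

Substitution gives 0/0 (the numerator vanishes to order 3).
Expand each term to order v^3: the coefficient of v^3 in -3·√(1 - 2v) is 3/2 and in 3·1/(1 + v) is -3.
Lower-order terms cancel with the polynomial part, so the numerator is (-3/2)·v^3 + o(v^3), and the limit is (-3/2)/(3) = -1/2.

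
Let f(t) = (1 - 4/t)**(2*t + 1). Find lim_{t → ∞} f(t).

Let L be the limit and take ln: ln L = lim (2t + 1)·ln(1 - 4/t) = lim (2t + 1)·(-4/t + O(1/t²)) = -8.
Hence L = e^(-8).

e^(-8)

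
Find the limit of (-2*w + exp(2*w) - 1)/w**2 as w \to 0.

Direct substitution gives 0/0.
Apply L'Hôpital: lim (2*e^(2*w) - 2)/(2*w), still 0/0.
After 2 applications of L'Hôpital's rule the quotient is (4*e^(2*w))/(2); substituting w = 0 gives 2.

2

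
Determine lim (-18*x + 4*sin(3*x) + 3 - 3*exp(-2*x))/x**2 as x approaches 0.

Substitution gives 0/0; apply L'Hôpital's rule 2 times.
After differentiating numerator and denominator 2 times the quotient is (-36*sin(3*x) - 12*e^(-2*x))/(2); at x = 0 this is -6.

-6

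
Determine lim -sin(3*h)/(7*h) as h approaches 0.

Substitution gives 0/0.
Write it as (3/(-7))·sin(3h)/(3h); since sin(u)/u → 1, the limit is -3/7.

-3/7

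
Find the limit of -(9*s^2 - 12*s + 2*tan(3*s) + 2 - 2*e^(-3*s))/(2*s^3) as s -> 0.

-27/2

Substitution gives 0/0 (the numerator vanishes to order 3).
Expand each term to order s^3: the coefficient of s^3 in -2·e^(-3s) is 9 and in 2·tan(3s) is 18.
Lower-order terms cancel with the polynomial part, so the numerator is (27)·s^3 + o(s^3), and the limit is (27)/(-2) = -27/2.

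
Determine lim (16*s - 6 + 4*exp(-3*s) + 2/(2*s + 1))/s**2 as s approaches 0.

Substitution gives 0/0 (the numerator vanishes to order 2).
Expand each term to order s^2: the coefficient of s^2 in 2·1/(1 + 2s) is 8 and in 4·e^(-3s) is 18.
Lower-order terms cancel with the polynomial part, so the numerator is (26)·s^2 + o(s^2), and the limit is (26)/(1) = 26.

26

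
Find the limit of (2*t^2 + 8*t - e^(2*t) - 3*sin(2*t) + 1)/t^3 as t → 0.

Substitution gives 0/0; apply L'Hôpital's rule 3 times.
After differentiating numerator and denominator 3 times the quotient is (-8*e^(2*t) + 24*cos(2*t))/(6); at t = 0 this is 8/3.

8/3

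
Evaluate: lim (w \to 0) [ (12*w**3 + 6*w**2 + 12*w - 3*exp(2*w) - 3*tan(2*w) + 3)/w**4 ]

-2

Substitution gives 0/0 (the numerator vanishes to order 4).
Expand each term to order w^4: the coefficient of w^4 in -3·e^(2w) is -2 and in -3·tan(2w) is 0.
Lower-order terms cancel with the polynomial part, so the numerator is (-2)·w^4 + o(w^4), and the limit is (-2)/(1) = -2.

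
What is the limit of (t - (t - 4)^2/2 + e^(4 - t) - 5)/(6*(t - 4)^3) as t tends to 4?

Direct substitution gives 0/0.
Apply L'Hôpital: lim (-t - e^(4 - t) + 5)/(18*(t - 4)^2), still 0/0.
Apply L'Hôpital: lim (e^(4 - t) - 1)/(36*t - 144), still 0/0.
After 3 applications of L'Hôpital's rule the quotient is (-e^(4 - t))/(36); substituting t = 4 gives -1/36.

-1/36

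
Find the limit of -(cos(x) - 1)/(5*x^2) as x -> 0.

1/10

Direct substitution gives 0/0.
Apply L'Hôpital: lim (-sin(x))/(-10*x), still 0/0.
After 2 applications of L'Hôpital's rule the quotient is (-cos(x))/(-10); substituting x = 0 gives 1/10.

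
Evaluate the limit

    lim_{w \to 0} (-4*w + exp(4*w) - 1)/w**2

8

Direct substitution gives 0/0.
Apply L'Hôpital: lim (4*e^(4*w) - 4)/(2*w), still 0/0.
After 2 applications of L'Hôpital's rule the quotient is (16*e^(4*w))/(2); substituting w = 0 gives 8.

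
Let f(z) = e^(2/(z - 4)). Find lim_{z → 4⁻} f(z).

0

As z → 4⁻, 2/(z - 4) → −∞, so e^(2/(z - 4)) → 0.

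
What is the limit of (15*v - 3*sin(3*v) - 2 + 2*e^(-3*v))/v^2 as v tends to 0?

Substitution gives 0/0 (the numerator vanishes to order 2).
Expand each term to order v^2: the coefficient of v^2 in 2·e^(-3v) is 9 and in -3·sin(3v) is 0.
Lower-order terms cancel with the polynomial part, so the numerator is (9)·v^2 + o(v^2), and the limit is (9)/(1) = 9.

9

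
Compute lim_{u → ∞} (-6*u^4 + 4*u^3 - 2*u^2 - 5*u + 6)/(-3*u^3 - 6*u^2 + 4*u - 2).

∞

The numerator has higher degree (4 > 3); the quotient behaves like (-6/(-3))·u^1 for large |u|.
As u → +∞ this diverges to ∞.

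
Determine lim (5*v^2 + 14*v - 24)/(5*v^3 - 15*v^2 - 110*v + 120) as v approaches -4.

-13/125

At v = -4 both the top and bottom vanish — a removable singularity. Factoring out (v + 4) from each leaves (5*v - 6)/(5*v^2 - 35*v + 30), which at v = -4 equals -13/125.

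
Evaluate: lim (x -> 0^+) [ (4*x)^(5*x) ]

1

Base → 0⁺ and exponent → 0⁺: a 0^0 form.
Take logs: 5x·ln(4x). This is 0·(−∞); rewriting as ln(4x)/(1/(5x)) and applying L'Hôpital gives 0.
Hence the limit is e^0 = 1.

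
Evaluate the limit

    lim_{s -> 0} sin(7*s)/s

7

Substitution gives 0/0.
Write it as (7)·sin(7s)/(7s); since sin(u)/u → 1, the limit is 7.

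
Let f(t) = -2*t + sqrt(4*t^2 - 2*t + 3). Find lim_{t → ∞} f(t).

-1/2

This has the form ∞ − ∞. Multiply and divide by the conjugate √(4*t^2 - 2*t + 3) + 2t.
That gives (-2t + 3) / (√(4*t^2 - 2*t + 3) + 2t).
Divide numerator and denominator by t: the limit is -2/(2·2) = -1/2.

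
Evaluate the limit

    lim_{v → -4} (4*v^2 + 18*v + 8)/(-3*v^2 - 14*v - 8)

At v = -4 both the top and bottom vanish — a removable singularity. Factoring out (v + 4) from each leaves (4*v + 2)/(-3*v - 2), which at v = -4 equals -7/5.

-7/5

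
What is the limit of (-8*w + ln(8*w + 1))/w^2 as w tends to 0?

Direct substitution gives 0/0.
Apply L'Hôpital: lim (-8 + 8/(8*w + 1))/(2*w), still 0/0.
After 2 applications of L'Hôpital's rule the quotient is (-64/(8*w + 1)^2)/(2); substituting w = 0 gives -32.

-32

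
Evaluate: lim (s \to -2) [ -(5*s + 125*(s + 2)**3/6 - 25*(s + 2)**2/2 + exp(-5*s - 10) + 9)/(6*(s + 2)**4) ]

Direct substitution gives 0/0.
Apply L'Hôpital: lim (-25*s + 125*(s + 2)^2/2 - 5*e^(-5*s - 10) - 45)/(-24*(s + 2)^3), still 0/0.
Apply L'Hôpital: lim (125*s + 25*e^(-5*s - 10) + 225)/(-72*(s + 2)^2), still 0/0.
Apply L'Hôpital: lim (125 - 125*e^(-5*s - 10))/(-144*s - 288), still 0/0.
After 4 applications of L'Hôpital's rule the quotient is (625*e^(-5*s - 10))/(-144); substituting s = -2 gives -625/144.

-625/144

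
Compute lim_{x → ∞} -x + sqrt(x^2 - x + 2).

-1/2

This has the form ∞ − ∞. Multiply and divide by the conjugate √(x^2 - x + 2) + x.
That gives (-x + 2) / (√(x^2 - x + 2) + x).
Divide numerator and denominator by x: the limit is -1/(2·1) = -1/2.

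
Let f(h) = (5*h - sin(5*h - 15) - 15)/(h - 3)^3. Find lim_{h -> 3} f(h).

125/6

Direct substitution gives 0/0.
Apply L'Hôpital: lim (5 - 5*cos(5*h - 15))/(3*(h - 3)^2), still 0/0.
Apply L'Hôpital: lim (25*sin(5*h - 15))/(6*h - 18), still 0/0.
After 3 applications of L'Hôpital's rule the quotient is (125*cos(5*h - 15))/(6); substituting h = 3 gives 125/6.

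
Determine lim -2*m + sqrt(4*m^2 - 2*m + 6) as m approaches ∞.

An ∞ − ∞ form. Rationalising with the conjugate, the difference becomes (-2m + 6) / (√(4*m^2 - 2*m + 6) + 2m).
For large m the denominator behaves like 2·2m, so the quotient tends to -2/4 = -1/2.

-1/2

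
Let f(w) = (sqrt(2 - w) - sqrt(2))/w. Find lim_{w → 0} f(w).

A 0/0 form; rationalise with √(2 - w) + √2. This collapses the numerator to -w, leaving -1/(√(2 - w) + √2) → -1/(2√2) = -√(2)/4.

-√(2)/4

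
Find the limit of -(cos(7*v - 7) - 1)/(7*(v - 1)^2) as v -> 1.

Direct substitution gives 0/0.
Apply L'Hôpital: lim (-7*sin(7*v - 7))/(14 - 14*v), still 0/0.
After 2 applications of L'Hôpital's rule the quotient is (-49*cos(7*v - 7))/(-14); substituting v = 1 gives 7/2.

7/2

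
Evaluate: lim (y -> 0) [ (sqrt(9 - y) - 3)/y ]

Substitution gives 0/0. Multiply numerator and denominator by the conjugate √(9 - y) + √9.
The numerator becomes (9 - y) − 9 = -y, so the expression simplifies to -1/(√(9 - y) + √9).
Letting y → 0 gives -1/(2√9) = -1/6.

-1/6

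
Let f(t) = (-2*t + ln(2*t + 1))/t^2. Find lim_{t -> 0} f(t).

-2

Direct substitution gives 0/0.
Apply L'Hôpital: lim (-2 + 2/(2*t + 1))/(2*t), still 0/0.
After 2 applications of L'Hôpital's rule the quotient is (-4/(2*t + 1)^2)/(2); substituting t = 0 gives -2.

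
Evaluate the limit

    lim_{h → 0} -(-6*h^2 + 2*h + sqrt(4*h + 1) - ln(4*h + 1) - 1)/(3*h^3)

Substitution gives 0/0; apply L'Hôpital's rule 3 times.
After differentiating numerator and denominator 3 times the quotient is (-128/(4*h + 1)^3 + 24/(4*h + 1)^(5/2))/(-18); at h = 0 this is 52/9.

52/9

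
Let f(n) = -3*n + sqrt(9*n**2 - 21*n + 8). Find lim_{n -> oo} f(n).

-7/2

This has the form ∞ − ∞. Multiply and divide by the conjugate √(9*n^2 - 21*n + 8) + 3n.
That gives (-21n + 8) / (√(9*n^2 - 21*n + 8) + 3n).
Divide numerator and denominator by n: the limit is -21/(2·3) = -7/2.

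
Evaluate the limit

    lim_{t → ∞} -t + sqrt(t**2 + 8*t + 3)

4

This has the form ∞ − ∞. Multiply and divide by the conjugate √(t^2 + 8*t + 3) + t.
That gives (8t + 3) / (√(t^2 + 8*t + 3) + t).
Divide numerator and denominator by t: the limit is 8/(2·1) = 4.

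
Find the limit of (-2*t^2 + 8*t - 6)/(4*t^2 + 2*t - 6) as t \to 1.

2/5

Since t = 1 makes numerator and denominator zero, (t - 1) divides both.
Cancelling it gives (6 - 2*t)/(4*t + 6); now plug in t = 1 to get 2/5.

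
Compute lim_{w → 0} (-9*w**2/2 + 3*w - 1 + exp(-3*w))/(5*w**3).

Direct substitution gives 0/0.
Apply L'Hôpital: lim (-9*w + 3 - 3*e^(-3*w))/(15*w^2), still 0/0.
Apply L'Hôpital: lim (-9 + 9*e^(-3*w))/(30*w), still 0/0.
After 3 applications of L'Hôpital's rule the quotient is (-27*e^(-3*w))/(30); substituting w = 0 gives -9/10.

-9/10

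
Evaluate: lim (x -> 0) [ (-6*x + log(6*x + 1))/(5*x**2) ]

Direct substitution gives 0/0.
Apply L'Hôpital: lim (-6 + 6/(6*x + 1))/(10*x), still 0/0.
After 2 applications of L'Hôpital's rule the quotient is (-36/(6*x + 1)^2)/(10); substituting x = 0 gives -18/5.

-18/5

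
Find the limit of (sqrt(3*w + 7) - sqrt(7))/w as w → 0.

A 0/0 form; rationalise with √(7 + 3w) + √7. This collapses the numerator to 3w, leaving 3/(√(7 + 3w) + √7) → 3/(2√7) = 3*√(7)/14.

3*√(7)/14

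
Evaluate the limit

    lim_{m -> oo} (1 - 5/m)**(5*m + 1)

Let L be the limit and take ln: ln L = lim (5m + 1)·ln(1 - 5/m) = lim (5m + 1)·(-5/m + O(1/m²)) = -25.
Hence L = e^(-25).

e^(-25)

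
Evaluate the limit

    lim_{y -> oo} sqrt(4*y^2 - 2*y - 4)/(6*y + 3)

For large |y|, √(4*y^2 - 2*y - 4) ≈ √4·|y| and the denominator ≈ 6y.
Since y → +∞, |y| = y, giving √4/(6) = 1/3.

1/3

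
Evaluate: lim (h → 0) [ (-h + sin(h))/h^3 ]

-1/6

Direct substitution gives 0/0.
Apply L'Hôpital: lim (cos(h) - 1)/(3*h^2), still 0/0.
Apply L'Hôpital: lim (-sin(h))/(6*h), still 0/0.
After 3 applications of L'Hôpital's rule the quotient is (-cos(h))/(6); substituting h = 0 gives -1/6.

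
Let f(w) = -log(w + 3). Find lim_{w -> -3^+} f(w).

As w → -3⁺, w + 3 → 0⁺ and ln(w + 3) → −∞.
Multiplying by -1 gives ∞.

∞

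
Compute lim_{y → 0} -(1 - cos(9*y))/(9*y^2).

-9/2

Substitution gives 0/0.
Use (1 − cos u)/u² → 1/2 with u = 9y: the limit is 9²/(2·(-9)) = -9/2.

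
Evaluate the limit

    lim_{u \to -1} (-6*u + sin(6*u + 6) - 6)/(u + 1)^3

Direct substitution gives 0/0.
Apply L'Hôpital: lim (6*cos(6*u + 6) - 6)/(3*(u + 1)^2), still 0/0.
Apply L'Hôpital: lim (-36*sin(6*u + 6))/(6*u + 6), still 0/0.
After 3 applications of L'Hôpital's rule the quotient is (-216*cos(6*u + 6))/(6); substituting u = -1 gives -36.

-36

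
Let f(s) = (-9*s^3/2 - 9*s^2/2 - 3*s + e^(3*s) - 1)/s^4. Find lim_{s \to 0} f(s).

27/8

Direct substitution gives 0/0.
Apply L'Hôpital: lim (-27*s^2/2 - 9*s + 3*e^(3*s) - 3)/(4*s^3), still 0/0.
Apply L'Hôpital: lim (-27*s + 9*e^(3*s) - 9)/(12*s^2), still 0/0.
Apply L'Hôpital: lim (27*e^(3*s) - 27)/(24*s), still 0/0.
After 4 applications of L'Hôpital's rule the quotient is (81*e^(3*s))/(24); substituting s = 0 gives 27/8.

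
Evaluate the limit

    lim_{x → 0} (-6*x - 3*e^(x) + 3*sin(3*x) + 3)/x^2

-3/2

Substitution gives 0/0 (the numerator vanishes to order 2).
Expand each term to order x^2: the coefficient of x^2 in 3·sin(3x) is 0 and in -3·e^(x) is -3/2.
Lower-order terms cancel with the polynomial part, so the numerator is (-3/2)·x^2 + o(x^2), and the limit is (-3/2)/(1) = -3/2.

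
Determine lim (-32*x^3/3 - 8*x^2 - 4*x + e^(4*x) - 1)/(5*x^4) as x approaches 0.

32/15

Direct substitution gives 0/0.
Apply L'Hôpital: lim (-32*x^2 - 16*x + 4*e^(4*x) - 4)/(20*x^3), still 0/0.
Apply L'Hôpital: lim (-64*x + 16*e^(4*x) - 16)/(60*x^2), still 0/0.
Apply L'Hôpital: lim (64*e^(4*x) - 64)/(120*x), still 0/0.
After 4 applications of L'Hôpital's rule the quotient is (256*e^(4*x))/(120); substituting x = 0 gives 32/15.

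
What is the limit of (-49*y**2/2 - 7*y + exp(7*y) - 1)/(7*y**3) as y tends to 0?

49/6

Direct substitution gives 0/0.
Apply L'Hôpital: lim (-49*y + 7*e^(7*y) - 7)/(21*y^2), still 0/0.
Apply L'Hôpital: lim (49*e^(7*y) - 49)/(42*y), still 0/0.
After 3 applications of L'Hôpital's rule the quotient is (343*e^(7*y))/(42); substituting y = 0 gives 49/6.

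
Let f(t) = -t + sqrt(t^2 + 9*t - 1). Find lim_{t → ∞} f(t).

An ∞ − ∞ form. Rationalising with the conjugate, the difference becomes (9t - 1) / (√(t^2 + 9*t - 1) + t).
For large t the denominator behaves like 2·t, so the quotient tends to 9/2 = 9/2.

9/2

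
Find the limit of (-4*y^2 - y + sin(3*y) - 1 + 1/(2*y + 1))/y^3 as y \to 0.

Substitution gives 0/0 (the numerator vanishes to order 3).
Expand each term to order y^3: the coefficient of y^3 in 1/(1 + 2y) is -8 and in sin(3y) is -9/2.
Lower-order terms cancel with the polynomial part, so the numerator is (-25/2)·y^3 + o(y^3), and the limit is (-25/2)/(1) = -25/2.

-25/2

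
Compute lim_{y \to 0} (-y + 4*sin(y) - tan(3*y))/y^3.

-29/3

Substitution gives 0/0; apply L'Hôpital's rule 3 times.
After differentiating numerator and denominator 3 times the quotient is (-4*cos(y) - 162*tan(3*y)^4 - 216*tan(3*y)^2 - 54)/(6); at y = 0 this is -29/3.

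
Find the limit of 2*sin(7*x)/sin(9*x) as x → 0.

14/9

Substitution gives 0/0.
Divide numerator and denominator by x: sin(7x)/x → 7 and sin(9x)/x → 9, so the limit is 2·7/9 = 14/9.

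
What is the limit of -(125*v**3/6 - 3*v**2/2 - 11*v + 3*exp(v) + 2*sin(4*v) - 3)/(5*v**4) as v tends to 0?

-1/40

Substitution gives 0/0 (the numerator vanishes to order 4).
Expand each term to order v^4: the coefficient of v^4 in 3·e^(v) is 1/8 and in 2·sin(4v) is 0.
Lower-order terms cancel with the polynomial part, so the numerator is (1/8)·v^4 + o(v^4), and the limit is (1/8)/(-5) = -1/40.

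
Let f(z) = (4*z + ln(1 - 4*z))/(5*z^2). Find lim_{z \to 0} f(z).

Direct substitution gives 0/0.
Apply L'Hôpital: lim (4 - 4/(1 - 4*z))/(10*z), still 0/0.
After 2 applications of L'Hôpital's rule the quotient is (-16/(1 - 4*z)^2)/(10); substituting z = 0 gives -8/5.

-8/5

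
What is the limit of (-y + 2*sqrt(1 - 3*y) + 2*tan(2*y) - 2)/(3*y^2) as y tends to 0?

Substitution gives 0/0 (the numerator vanishes to order 2).
Expand each term to order y^2: the coefficient of y^2 in 2·tan(2y) is 0 and in 2·√(1 - 3y) is -9/4.
Lower-order terms cancel with the polynomial part, so the numerator is (-9/4)·y^2 + o(y^2), and the limit is (-9/4)/(3) = -3/4.

-3/4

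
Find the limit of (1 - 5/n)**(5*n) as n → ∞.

e^(-25)

Let L be the limit and take ln: ln L = lim (5n)·ln(1 - 5/n) = lim (5n)·(-5/n + O(1/n²)) = -25.
Hence L = e^(-25).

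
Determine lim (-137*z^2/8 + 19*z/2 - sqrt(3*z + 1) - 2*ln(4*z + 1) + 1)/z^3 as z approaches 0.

Substitution gives 0/0; apply L'Hôpital's rule 3 times.
After differentiating numerator and denominator 3 times the quotient is (-256/(4*z + 1)^3 - 81/(8*(3*z + 1)^(5/2)))/(6); at z = 0 this is -2129/48.

-2129/48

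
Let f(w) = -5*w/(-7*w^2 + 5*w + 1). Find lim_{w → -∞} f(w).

The denominator has degree 2 and the numerator degree 1. Dividing numerator and denominator by w^2 sends every term to 0 except the leading denominator term, so the limit is 0.

0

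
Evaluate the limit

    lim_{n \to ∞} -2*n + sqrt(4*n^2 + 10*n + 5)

5/2

An ∞ − ∞ form. Rationalising with the conjugate, the difference becomes (10n + 5) / (√(4*n^2 + 10*n + 5) + 2n).
For large n the denominator behaves like 2·2n, so the quotient tends to 10/4 = 5/2.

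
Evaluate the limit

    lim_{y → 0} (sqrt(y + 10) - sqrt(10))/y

√(10)/20

Substitution gives 0/0. Multiply numerator and denominator by the conjugate √(10 + y) + √10.
The numerator becomes (10 + y) − 10 = y, so the expression simplifies to 1/(√(10 + y) + √10).
Letting y → 0 gives 1/(2√10) = √(10)/20.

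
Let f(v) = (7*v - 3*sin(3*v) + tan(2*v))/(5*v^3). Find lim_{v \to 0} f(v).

97/30

Substitution gives 0/0; apply L'Hôpital's rule 3 times.
After differentiating numerator and denominator 3 times the quotient is (81*cos(3*v) + 48*tan(2*v)^4 + 64*tan(2*v)^2 + 16)/(30); at v = 0 this is 97/30.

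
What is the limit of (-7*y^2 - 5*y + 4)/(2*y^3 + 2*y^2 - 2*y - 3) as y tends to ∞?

The denominator has degree 3 and the numerator degree 2. Dividing numerator and denominator by y^3 sends every term to 0 except the leading denominator term, so the limit is 0.

0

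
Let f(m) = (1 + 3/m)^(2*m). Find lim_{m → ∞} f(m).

e^(6)

The base → 1 and the exponent → ∞: a 1^∞ form.
Take logarithms: (2m)·ln(1 + 3/m). Since ln(1+u) ~ u for small u, this behaves like (2m)·(3/m) → 6.
So the limit is e^(6).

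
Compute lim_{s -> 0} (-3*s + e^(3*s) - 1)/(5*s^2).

9/10

Direct substitution gives 0/0.
Apply L'Hôpital: lim (3*e^(3*s) - 3)/(10*s), still 0/0.
After 2 applications of L'Hôpital's rule the quotient is (9*e^(3*s))/(10); substituting s = 0 gives 9/10.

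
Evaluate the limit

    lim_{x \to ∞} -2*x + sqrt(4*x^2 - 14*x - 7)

-7/2

An ∞ − ∞ form. Rationalising with the conjugate, the difference becomes (-14x - 7) / (√(4*x^2 - 14*x - 7) + 2x).
For large x the denominator behaves like 2·2x, so the quotient tends to -14/4 = -7/2.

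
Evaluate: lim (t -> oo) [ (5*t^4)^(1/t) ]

1

Base → ∞ and exponent → 0: an ∞^0 form.
Take logs: (1/t)·ln(5·t^4) = (ln 5 + 4·ln t)/t → 0.
So the limit is e^0 = 1.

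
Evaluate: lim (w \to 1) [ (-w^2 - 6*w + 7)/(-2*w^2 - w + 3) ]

Direct substitution gives 0/0, so factor. Both numerator and denominator have (w - 1) as a factor.
After cancelling, the expression reduces to (-w - 7)/(-2*w - 3).
Substituting w = 1 gives 8/5.

8/5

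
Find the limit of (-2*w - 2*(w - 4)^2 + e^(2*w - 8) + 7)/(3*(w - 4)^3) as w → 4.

Direct substitution gives 0/0.
Apply L'Hôpital: lim (-4*w + 2*e^(2*w - 8) + 14)/(9*(w - 4)^2), still 0/0.
Apply L'Hôpital: lim (4*e^(2*w - 8) - 4)/(18*w - 72), still 0/0.
After 3 applications of L'Hôpital's rule the quotient is (8*e^(2*w - 8))/(18); substituting w = 4 gives 4/9.

4/9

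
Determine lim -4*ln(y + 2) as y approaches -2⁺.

∞

As y → -2⁺, y + 2 → 0⁺ and ln(y + 2) → −∞.
Multiplying by -4 gives ∞.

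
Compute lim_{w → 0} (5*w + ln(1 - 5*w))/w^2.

-25/2

Direct substitution gives 0/0.
Apply L'Hôpital: lim (5 - 5/(1 - 5*w))/(2*w), still 0/0.
After 2 applications of L'Hôpital's rule the quotient is (-25/(1 - 5*w)^2)/(2); substituting w = 0 gives -25/2.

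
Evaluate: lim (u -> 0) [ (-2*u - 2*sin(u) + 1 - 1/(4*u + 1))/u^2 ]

Substitution gives 0/0 (the numerator vanishes to order 2).
Expand each term to order u^2: the coefficient of u^2 in -2·sin(u) is 0 and in −1/(1 + 4u) is -16.
Lower-order terms cancel with the polynomial part, so the numerator is (-16)·u^2 + o(u^2), and the limit is (-16)/(1) = -16.

-16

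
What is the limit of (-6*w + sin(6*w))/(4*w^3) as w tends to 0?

Direct substitution gives 0/0.
Apply L'Hôpital: lim (6*cos(6*w) - 6)/(12*w^2), still 0/0.
Apply L'Hôpital: lim (-36*sin(6*w))/(24*w), still 0/0.
After 3 applications of L'Hôpital's rule the quotient is (-216*cos(6*w))/(24); substituting w = 0 gives -9.

-9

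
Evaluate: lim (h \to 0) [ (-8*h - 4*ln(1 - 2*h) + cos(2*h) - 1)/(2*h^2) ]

3

Substitution gives 0/0; apply L'Hôpital's rule 2 times.
After differentiating numerator and denominator 2 times the quotient is (-4*cos(2*h) + 16/(2*h - 1)^2)/(4); at h = 0 this is 3.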